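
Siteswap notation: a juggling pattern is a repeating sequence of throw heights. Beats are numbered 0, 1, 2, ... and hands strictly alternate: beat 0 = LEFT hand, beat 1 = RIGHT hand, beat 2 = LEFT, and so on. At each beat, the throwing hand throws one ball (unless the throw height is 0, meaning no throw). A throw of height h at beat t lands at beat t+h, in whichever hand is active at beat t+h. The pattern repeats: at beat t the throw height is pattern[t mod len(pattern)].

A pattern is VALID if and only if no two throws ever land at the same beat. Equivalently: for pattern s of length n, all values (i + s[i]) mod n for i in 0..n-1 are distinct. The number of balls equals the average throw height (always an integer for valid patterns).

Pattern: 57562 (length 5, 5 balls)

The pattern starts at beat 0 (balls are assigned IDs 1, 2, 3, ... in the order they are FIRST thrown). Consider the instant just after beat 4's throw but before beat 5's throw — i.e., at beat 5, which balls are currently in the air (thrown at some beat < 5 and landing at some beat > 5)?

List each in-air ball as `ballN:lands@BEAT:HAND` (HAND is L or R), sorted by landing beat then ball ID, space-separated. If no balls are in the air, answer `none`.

Answer: ball5:lands@6:L ball3:lands@7:R ball2:lands@8:L ball4:lands@9:R

Derivation:
Beat 0 (L): throw ball1 h=5 -> lands@5:R; in-air after throw: [b1@5:R]
Beat 1 (R): throw ball2 h=7 -> lands@8:L; in-air after throw: [b1@5:R b2@8:L]
Beat 2 (L): throw ball3 h=5 -> lands@7:R; in-air after throw: [b1@5:R b3@7:R b2@8:L]
Beat 3 (R): throw ball4 h=6 -> lands@9:R; in-air after throw: [b1@5:R b3@7:R b2@8:L b4@9:R]
Beat 4 (L): throw ball5 h=2 -> lands@6:L; in-air after throw: [b1@5:R b5@6:L b3@7:R b2@8:L b4@9:R]
Beat 5 (R): throw ball1 h=5 -> lands@10:L; in-air after throw: [b5@6:L b3@7:R b2@8:L b4@9:R b1@10:L]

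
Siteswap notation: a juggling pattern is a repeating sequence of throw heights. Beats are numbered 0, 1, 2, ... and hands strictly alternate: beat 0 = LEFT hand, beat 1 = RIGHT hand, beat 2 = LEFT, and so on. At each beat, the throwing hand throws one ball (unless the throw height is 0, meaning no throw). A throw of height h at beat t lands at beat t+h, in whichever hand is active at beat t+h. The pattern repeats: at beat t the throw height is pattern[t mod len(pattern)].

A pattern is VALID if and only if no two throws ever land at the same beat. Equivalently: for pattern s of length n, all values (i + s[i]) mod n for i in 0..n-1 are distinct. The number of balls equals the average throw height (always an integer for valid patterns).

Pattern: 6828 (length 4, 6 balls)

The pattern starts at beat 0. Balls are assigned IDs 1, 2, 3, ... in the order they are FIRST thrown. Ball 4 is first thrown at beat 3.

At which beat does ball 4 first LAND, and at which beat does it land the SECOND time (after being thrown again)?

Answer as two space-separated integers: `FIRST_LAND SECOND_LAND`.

Answer: 11 19

Derivation:
Beat 0 (L): throw ball1 h=6 -> lands@6:L; in-air after throw: [b1@6:L]
Beat 1 (R): throw ball2 h=8 -> lands@9:R; in-air after throw: [b1@6:L b2@9:R]
Beat 2 (L): throw ball3 h=2 -> lands@4:L; in-air after throw: [b3@4:L b1@6:L b2@9:R]
Beat 3 (R): throw ball4 h=8 -> lands@11:R; in-air after throw: [b3@4:L b1@6:L b2@9:R b4@11:R]
Beat 4 (L): throw ball3 h=6 -> lands@10:L; in-air after throw: [b1@6:L b2@9:R b3@10:L b4@11:R]
Beat 5 (R): throw ball5 h=8 -> lands@13:R; in-air after throw: [b1@6:L b2@9:R b3@10:L b4@11:R b5@13:R]
Beat 6 (L): throw ball1 h=2 -> lands@8:L; in-air after throw: [b1@8:L b2@9:R b3@10:L b4@11:R b5@13:R]
Beat 7 (R): throw ball6 h=8 -> lands@15:R; in-air after throw: [b1@8:L b2@9:R b3@10:L b4@11:R b5@13:R b6@15:R]
Beat 8 (L): throw ball1 h=6 -> lands@14:L; in-air after throw: [b2@9:R b3@10:L b4@11:R b5@13:R b1@14:L b6@15:R]
Beat 9 (R): throw ball2 h=8 -> lands@17:R; in-air after throw: [b3@10:L b4@11:R b5@13:R b1@14:L b6@15:R b2@17:R]
Beat 10 (L): throw ball3 h=2 -> lands@12:L; in-air after throw: [b4@11:R b3@12:L b5@13:R b1@14:L b6@15:R b2@17:R]
Beat 11 (R): throw ball4 h=8 -> lands@19:R; in-air after throw: [b3@12:L b5@13:R b1@14:L b6@15:R b2@17:R b4@19:R]
Beat 12 (L): throw ball3 h=6 -> lands@18:L; in-air after throw: [b5@13:R b1@14:L b6@15:R b2@17:R b3@18:L b4@19:R]
Beat 13 (R): throw ball5 h=8 -> lands@21:R; in-air after throw: [b1@14:L b6@15:R b2@17:R b3@18:L b4@19:R b5@21:R]
Beat 14 (L): throw ball1 h=2 -> lands@16:L; in-air after throw: [b6@15:R b1@16:L b2@17:R b3@18:L b4@19:R b5@21:R]
Beat 15 (R): throw ball6 h=8 -> lands@23:R; in-air after throw: [b1@16:L b2@17:R b3@18:L b4@19:R b5@21:R b6@23:R]
Beat 16 (L): throw ball1 h=6 -> lands@22:L; in-air after throw: [b2@17:R b3@18:L b4@19:R b5@21:R b1@22:L b6@23:R]
Beat 17 (R): throw ball2 h=8 -> lands@25:R; in-air after throw: [b3@18:L b4@19:R b5@21:R b1@22:L b6@23:R b2@25:R]
Beat 18 (L): throw ball3 h=2 -> lands@20:L; in-air after throw: [b4@19:R b3@20:L b5@21:R b1@22:L b6@23:R b2@25:R]
Beat 19 (R): throw ball4 h=8 -> lands@27:R; in-air after throw: [b3@20:L b5@21:R b1@22:L b6@23:R b2@25:R b4@27:R]
Ball 4: thrown@3 h=8 -> first land @11; rethrown@11 h=8 -> second land @19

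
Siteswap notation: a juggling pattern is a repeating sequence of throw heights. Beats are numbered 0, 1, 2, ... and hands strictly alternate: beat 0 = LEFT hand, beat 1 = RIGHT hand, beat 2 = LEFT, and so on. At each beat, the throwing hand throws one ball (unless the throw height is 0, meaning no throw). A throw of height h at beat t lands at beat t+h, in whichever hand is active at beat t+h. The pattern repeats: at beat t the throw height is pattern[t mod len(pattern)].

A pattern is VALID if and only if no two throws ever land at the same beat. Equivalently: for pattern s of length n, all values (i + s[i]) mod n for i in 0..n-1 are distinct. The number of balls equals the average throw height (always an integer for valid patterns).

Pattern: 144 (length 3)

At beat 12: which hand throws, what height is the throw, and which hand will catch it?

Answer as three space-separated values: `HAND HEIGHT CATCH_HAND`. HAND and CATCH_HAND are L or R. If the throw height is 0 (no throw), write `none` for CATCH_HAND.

Beat 12: 12 mod 2 = 0, so hand = L
Throw height = pattern[12 mod 3] = pattern[0] = 1
Lands at beat 12+1=13, 13 mod 2 = 1, so catch hand = R

Answer: L 1 R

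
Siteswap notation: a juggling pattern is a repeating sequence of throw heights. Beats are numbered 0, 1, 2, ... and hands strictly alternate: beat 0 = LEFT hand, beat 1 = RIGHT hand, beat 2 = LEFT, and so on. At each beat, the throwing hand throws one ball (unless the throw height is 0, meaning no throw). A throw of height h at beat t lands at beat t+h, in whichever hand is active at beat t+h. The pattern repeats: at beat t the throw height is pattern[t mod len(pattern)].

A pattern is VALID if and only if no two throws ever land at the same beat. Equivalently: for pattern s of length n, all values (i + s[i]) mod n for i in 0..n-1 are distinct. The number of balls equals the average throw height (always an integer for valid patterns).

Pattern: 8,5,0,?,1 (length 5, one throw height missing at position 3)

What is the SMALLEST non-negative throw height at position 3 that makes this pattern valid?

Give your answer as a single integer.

i=0: (0 + 8) mod 5 = 3
i=1: (1 + 5) mod 5 = 1
i=2: (2 + 0) mod 5 = 2
i=3: s[i]=? (unknown)
i=4: (4 + 1) mod 5 = 0
Known residues: [0, 1, 2, 3]; need a permutation of 0..4, so missing residue r = 4
Need (3 + s) mod 5 = 4; smallest s = (4 - 3) mod 5 = 1

Answer: 1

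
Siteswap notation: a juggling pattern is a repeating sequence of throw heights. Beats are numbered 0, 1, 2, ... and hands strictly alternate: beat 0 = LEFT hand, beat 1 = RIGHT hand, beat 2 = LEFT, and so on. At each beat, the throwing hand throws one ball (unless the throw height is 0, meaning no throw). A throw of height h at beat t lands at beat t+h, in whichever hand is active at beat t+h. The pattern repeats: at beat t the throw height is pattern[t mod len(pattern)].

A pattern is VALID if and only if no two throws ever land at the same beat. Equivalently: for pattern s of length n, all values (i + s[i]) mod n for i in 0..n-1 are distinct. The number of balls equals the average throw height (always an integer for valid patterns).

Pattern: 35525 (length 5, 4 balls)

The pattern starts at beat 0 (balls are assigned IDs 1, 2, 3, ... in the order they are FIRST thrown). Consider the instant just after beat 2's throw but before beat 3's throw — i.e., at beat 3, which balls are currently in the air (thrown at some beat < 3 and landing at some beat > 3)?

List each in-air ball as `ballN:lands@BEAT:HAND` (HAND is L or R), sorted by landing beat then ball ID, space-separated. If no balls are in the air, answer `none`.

Beat 0 (L): throw ball1 h=3 -> lands@3:R; in-air after throw: [b1@3:R]
Beat 1 (R): throw ball2 h=5 -> lands@6:L; in-air after throw: [b1@3:R b2@6:L]
Beat 2 (L): throw ball3 h=5 -> lands@7:R; in-air after throw: [b1@3:R b2@6:L b3@7:R]
Beat 3 (R): throw ball1 h=2 -> lands@5:R; in-air after throw: [b1@5:R b2@6:L b3@7:R]

Answer: ball2:lands@6:L ball3:lands@7:R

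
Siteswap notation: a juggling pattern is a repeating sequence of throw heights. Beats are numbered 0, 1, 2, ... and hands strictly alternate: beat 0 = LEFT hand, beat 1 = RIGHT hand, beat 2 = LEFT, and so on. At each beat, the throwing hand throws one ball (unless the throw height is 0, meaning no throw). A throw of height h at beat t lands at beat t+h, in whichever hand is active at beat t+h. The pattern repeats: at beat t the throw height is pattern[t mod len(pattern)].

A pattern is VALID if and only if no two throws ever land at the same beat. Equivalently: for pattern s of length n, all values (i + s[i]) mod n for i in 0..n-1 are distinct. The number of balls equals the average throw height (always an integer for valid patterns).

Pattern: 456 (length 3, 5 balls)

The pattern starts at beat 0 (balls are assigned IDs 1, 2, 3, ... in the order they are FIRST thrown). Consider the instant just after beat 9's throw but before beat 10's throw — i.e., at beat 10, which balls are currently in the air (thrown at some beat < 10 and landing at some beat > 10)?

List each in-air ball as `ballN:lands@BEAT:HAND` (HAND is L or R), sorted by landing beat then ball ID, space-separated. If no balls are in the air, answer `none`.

Answer: ball5:lands@11:R ball4:lands@12:L ball1:lands@13:R ball3:lands@14:L

Derivation:
Beat 0 (L): throw ball1 h=4 -> lands@4:L; in-air after throw: [b1@4:L]
Beat 1 (R): throw ball2 h=5 -> lands@6:L; in-air after throw: [b1@4:L b2@6:L]
Beat 2 (L): throw ball3 h=6 -> lands@8:L; in-air after throw: [b1@4:L b2@6:L b3@8:L]
Beat 3 (R): throw ball4 h=4 -> lands@7:R; in-air after throw: [b1@4:L b2@6:L b4@7:R b3@8:L]
Beat 4 (L): throw ball1 h=5 -> lands@9:R; in-air after throw: [b2@6:L b4@7:R b3@8:L b1@9:R]
Beat 5 (R): throw ball5 h=6 -> lands@11:R; in-air after throw: [b2@6:L b4@7:R b3@8:L b1@9:R b5@11:R]
Beat 6 (L): throw ball2 h=4 -> lands@10:L; in-air after throw: [b4@7:R b3@8:L b1@9:R b2@10:L b5@11:R]
Beat 7 (R): throw ball4 h=5 -> lands@12:L; in-air after throw: [b3@8:L b1@9:R b2@10:L b5@11:R b4@12:L]
Beat 8 (L): throw ball3 h=6 -> lands@14:L; in-air after throw: [b1@9:R b2@10:L b5@11:R b4@12:L b3@14:L]
Beat 9 (R): throw ball1 h=4 -> lands@13:R; in-air after throw: [b2@10:L b5@11:R b4@12:L b1@13:R b3@14:L]
Beat 10 (L): throw ball2 h=5 -> lands@15:R; in-air after throw: [b5@11:R b4@12:L b1@13:R b3@14:L b2@15:R]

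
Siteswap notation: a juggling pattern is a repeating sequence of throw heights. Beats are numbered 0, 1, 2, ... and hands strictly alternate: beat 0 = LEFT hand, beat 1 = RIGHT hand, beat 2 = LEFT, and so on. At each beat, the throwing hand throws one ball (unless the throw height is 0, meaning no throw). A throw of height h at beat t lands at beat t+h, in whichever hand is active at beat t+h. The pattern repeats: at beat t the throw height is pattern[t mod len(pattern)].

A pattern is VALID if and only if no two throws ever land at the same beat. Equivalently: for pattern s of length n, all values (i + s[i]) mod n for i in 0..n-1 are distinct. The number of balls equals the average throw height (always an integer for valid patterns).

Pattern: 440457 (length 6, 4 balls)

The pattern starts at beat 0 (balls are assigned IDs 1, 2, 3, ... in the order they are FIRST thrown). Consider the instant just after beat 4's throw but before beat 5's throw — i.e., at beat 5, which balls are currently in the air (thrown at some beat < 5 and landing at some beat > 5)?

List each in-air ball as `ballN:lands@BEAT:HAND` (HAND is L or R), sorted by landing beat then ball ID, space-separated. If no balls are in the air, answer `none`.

Beat 0 (L): throw ball1 h=4 -> lands@4:L; in-air after throw: [b1@4:L]
Beat 1 (R): throw ball2 h=4 -> lands@5:R; in-air after throw: [b1@4:L b2@5:R]
Beat 3 (R): throw ball3 h=4 -> lands@7:R; in-air after throw: [b1@4:L b2@5:R b3@7:R]
Beat 4 (L): throw ball1 h=5 -> lands@9:R; in-air after throw: [b2@5:R b3@7:R b1@9:R]
Beat 5 (R): throw ball2 h=7 -> lands@12:L; in-air after throw: [b3@7:R b1@9:R b2@12:L]

Answer: ball3:lands@7:R ball1:lands@9:R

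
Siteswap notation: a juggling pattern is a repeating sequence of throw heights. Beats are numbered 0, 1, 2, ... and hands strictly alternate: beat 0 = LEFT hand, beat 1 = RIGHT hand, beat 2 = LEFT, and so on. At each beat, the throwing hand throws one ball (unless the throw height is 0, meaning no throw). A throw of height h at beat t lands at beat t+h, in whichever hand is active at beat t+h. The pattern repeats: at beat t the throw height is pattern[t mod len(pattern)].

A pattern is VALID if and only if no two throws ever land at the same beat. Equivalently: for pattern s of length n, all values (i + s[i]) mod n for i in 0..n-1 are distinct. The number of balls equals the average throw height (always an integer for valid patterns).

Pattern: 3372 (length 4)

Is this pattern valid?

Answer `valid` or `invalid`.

Answer: invalid

Derivation:
i=0: (i + s[i]) mod n = (0 + 3) mod 4 = 3
i=1: (i + s[i]) mod n = (1 + 3) mod 4 = 0
i=2: (i + s[i]) mod n = (2 + 7) mod 4 = 1
i=3: (i + s[i]) mod n = (3 + 2) mod 4 = 1
Residues: [3, 0, 1, 1], distinct: False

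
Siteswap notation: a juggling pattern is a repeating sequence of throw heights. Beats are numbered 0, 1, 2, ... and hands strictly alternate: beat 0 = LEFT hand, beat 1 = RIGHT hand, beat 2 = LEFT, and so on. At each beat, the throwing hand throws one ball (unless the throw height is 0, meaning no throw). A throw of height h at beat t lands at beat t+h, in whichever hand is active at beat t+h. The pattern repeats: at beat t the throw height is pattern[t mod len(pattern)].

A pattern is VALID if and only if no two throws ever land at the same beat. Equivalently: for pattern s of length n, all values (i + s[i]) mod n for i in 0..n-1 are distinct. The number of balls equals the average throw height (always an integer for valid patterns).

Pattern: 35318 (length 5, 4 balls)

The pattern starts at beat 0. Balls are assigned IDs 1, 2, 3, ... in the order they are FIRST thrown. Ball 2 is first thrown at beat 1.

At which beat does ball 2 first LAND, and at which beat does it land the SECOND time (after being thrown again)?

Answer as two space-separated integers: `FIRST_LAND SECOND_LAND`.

Beat 0 (L): throw ball1 h=3 -> lands@3:R; in-air after throw: [b1@3:R]
Beat 1 (R): throw ball2 h=5 -> lands@6:L; in-air after throw: [b1@3:R b2@6:L]
Beat 2 (L): throw ball3 h=3 -> lands@5:R; in-air after throw: [b1@3:R b3@5:R b2@6:L]
Beat 3 (R): throw ball1 h=1 -> lands@4:L; in-air after throw: [b1@4:L b3@5:R b2@6:L]
Beat 4 (L): throw ball1 h=8 -> lands@12:L; in-air after throw: [b3@5:R b2@6:L b1@12:L]
Beat 5 (R): throw ball3 h=3 -> lands@8:L; in-air after throw: [b2@6:L b3@8:L b1@12:L]
Beat 6 (L): throw ball2 h=5 -> lands@11:R; in-air after throw: [b3@8:L b2@11:R b1@12:L]
Beat 7 (R): throw ball4 h=3 -> lands@10:L; in-air after throw: [b3@8:L b4@10:L b2@11:R b1@12:L]
Beat 8 (L): throw ball3 h=1 -> lands@9:R; in-air after throw: [b3@9:R b4@10:L b2@11:R b1@12:L]
Beat 9 (R): throw ball3 h=8 -> lands@17:R; in-air after throw: [b4@10:L b2@11:R b1@12:L b3@17:R]
Beat 10 (L): throw ball4 h=3 -> lands@13:R; in-air after throw: [b2@11:R b1@12:L b4@13:R b3@17:R]
Beat 11 (R): throw ball2 h=5 -> lands@16:L; in-air after throw: [b1@12:L b4@13:R b2@16:L b3@17:R]
Ball 2: thrown@1 h=5 -> first land @6; rethrown@6 h=5 -> second land @11

Answer: 6 11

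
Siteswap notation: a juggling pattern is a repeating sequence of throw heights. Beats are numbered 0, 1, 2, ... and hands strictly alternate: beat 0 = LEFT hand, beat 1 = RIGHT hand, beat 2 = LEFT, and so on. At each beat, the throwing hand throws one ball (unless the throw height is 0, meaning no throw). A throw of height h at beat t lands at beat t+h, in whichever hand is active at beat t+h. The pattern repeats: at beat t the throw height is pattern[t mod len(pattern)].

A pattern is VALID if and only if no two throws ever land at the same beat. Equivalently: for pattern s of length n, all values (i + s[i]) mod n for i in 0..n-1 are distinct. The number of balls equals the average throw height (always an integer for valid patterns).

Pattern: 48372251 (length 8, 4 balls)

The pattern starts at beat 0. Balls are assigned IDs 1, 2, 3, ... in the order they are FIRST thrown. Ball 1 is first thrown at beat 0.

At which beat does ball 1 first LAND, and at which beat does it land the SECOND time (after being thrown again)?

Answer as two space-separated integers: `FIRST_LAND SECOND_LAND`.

Beat 0 (L): throw ball1 h=4 -> lands@4:L; in-air after throw: [b1@4:L]
Beat 1 (R): throw ball2 h=8 -> lands@9:R; in-air after throw: [b1@4:L b2@9:R]
Beat 2 (L): throw ball3 h=3 -> lands@5:R; in-air after throw: [b1@4:L b3@5:R b2@9:R]
Beat 3 (R): throw ball4 h=7 -> lands@10:L; in-air after throw: [b1@4:L b3@5:R b2@9:R b4@10:L]
Beat 4 (L): throw ball1 h=2 -> lands@6:L; in-air after throw: [b3@5:R b1@6:L b2@9:R b4@10:L]
Beat 5 (R): throw ball3 h=2 -> lands@7:R; in-air after throw: [b1@6:L b3@7:R b2@9:R b4@10:L]
Beat 6 (L): throw ball1 h=5 -> lands@11:R; in-air after throw: [b3@7:R b2@9:R b4@10:L b1@11:R]
Ball 1: thrown@0 h=4 -> first land @4; rethrown@4 h=2 -> second land @6

Answer: 4 6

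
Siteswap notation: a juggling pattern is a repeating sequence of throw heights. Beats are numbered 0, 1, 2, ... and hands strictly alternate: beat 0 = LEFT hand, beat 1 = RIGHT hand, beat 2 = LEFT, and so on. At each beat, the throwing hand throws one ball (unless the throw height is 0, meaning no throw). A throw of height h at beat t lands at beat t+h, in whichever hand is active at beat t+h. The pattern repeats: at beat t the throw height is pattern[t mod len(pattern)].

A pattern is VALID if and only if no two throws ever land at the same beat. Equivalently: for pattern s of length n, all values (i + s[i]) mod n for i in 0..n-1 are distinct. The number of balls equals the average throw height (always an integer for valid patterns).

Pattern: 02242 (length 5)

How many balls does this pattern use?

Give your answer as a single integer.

Answer: 2

Derivation:
Pattern = [0, 2, 2, 4, 2], length n = 5
  position 0: throw height = 0, running sum = 0
  position 1: throw height = 2, running sum = 2
  position 2: throw height = 2, running sum = 4
  position 3: throw height = 4, running sum = 8
  position 4: throw height = 2, running sum = 10
Total sum = 10; balls = sum / n = 10 / 5 = 2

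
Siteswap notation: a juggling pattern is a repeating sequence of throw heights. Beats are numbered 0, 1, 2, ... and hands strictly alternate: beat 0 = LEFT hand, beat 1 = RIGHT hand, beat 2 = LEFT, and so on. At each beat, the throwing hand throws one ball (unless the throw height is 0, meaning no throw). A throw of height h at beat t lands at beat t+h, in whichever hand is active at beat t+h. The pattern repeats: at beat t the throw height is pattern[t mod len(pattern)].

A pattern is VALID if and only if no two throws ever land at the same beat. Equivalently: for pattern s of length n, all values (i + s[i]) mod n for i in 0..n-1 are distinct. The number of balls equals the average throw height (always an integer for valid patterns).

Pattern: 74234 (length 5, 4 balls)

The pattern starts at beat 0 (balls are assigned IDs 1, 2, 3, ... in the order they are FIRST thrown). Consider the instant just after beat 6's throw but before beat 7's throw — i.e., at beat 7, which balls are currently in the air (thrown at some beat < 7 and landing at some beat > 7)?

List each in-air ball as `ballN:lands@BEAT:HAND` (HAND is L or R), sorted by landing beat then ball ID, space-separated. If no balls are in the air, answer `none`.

Beat 0 (L): throw ball1 h=7 -> lands@7:R; in-air after throw: [b1@7:R]
Beat 1 (R): throw ball2 h=4 -> lands@5:R; in-air after throw: [b2@5:R b1@7:R]
Beat 2 (L): throw ball3 h=2 -> lands@4:L; in-air after throw: [b3@4:L b2@5:R b1@7:R]
Beat 3 (R): throw ball4 h=3 -> lands@6:L; in-air after throw: [b3@4:L b2@5:R b4@6:L b1@7:R]
Beat 4 (L): throw ball3 h=4 -> lands@8:L; in-air after throw: [b2@5:R b4@6:L b1@7:R b3@8:L]
Beat 5 (R): throw ball2 h=7 -> lands@12:L; in-air after throw: [b4@6:L b1@7:R b3@8:L b2@12:L]
Beat 6 (L): throw ball4 h=4 -> lands@10:L; in-air after throw: [b1@7:R b3@8:L b4@10:L b2@12:L]
Beat 7 (R): throw ball1 h=2 -> lands@9:R; in-air after throw: [b3@8:L b1@9:R b4@10:L b2@12:L]

Answer: ball3:lands@8:L ball4:lands@10:L ball2:lands@12:L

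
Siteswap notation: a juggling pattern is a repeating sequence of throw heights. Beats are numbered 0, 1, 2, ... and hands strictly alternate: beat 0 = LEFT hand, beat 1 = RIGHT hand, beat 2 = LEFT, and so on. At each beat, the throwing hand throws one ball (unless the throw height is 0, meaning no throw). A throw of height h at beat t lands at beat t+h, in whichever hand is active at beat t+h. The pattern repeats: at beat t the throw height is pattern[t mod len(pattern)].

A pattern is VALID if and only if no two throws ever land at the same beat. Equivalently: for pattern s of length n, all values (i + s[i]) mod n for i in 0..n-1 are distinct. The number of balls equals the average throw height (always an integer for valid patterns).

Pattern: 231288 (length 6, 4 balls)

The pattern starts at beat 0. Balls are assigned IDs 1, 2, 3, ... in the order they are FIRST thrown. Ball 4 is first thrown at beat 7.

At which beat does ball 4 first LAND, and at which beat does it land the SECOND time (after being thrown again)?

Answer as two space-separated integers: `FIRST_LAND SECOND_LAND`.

Beat 0 (L): throw ball1 h=2 -> lands@2:L; in-air after throw: [b1@2:L]
Beat 1 (R): throw ball2 h=3 -> lands@4:L; in-air after throw: [b1@2:L b2@4:L]
Beat 2 (L): throw ball1 h=1 -> lands@3:R; in-air after throw: [b1@3:R b2@4:L]
Beat 3 (R): throw ball1 h=2 -> lands@5:R; in-air after throw: [b2@4:L b1@5:R]
Beat 4 (L): throw ball2 h=8 -> lands@12:L; in-air after throw: [b1@5:R b2@12:L]
Beat 5 (R): throw ball1 h=8 -> lands@13:R; in-air after throw: [b2@12:L b1@13:R]
Beat 6 (L): throw ball3 h=2 -> lands@8:L; in-air after throw: [b3@8:L b2@12:L b1@13:R]
Beat 7 (R): throw ball4 h=3 -> lands@10:L; in-air after throw: [b3@8:L b4@10:L b2@12:L b1@13:R]
Beat 8 (L): throw ball3 h=1 -> lands@9:R; in-air after throw: [b3@9:R b4@10:L b2@12:L b1@13:R]
Beat 9 (R): throw ball3 h=2 -> lands@11:R; in-air after throw: [b4@10:L b3@11:R b2@12:L b1@13:R]
Beat 10 (L): throw ball4 h=8 -> lands@18:L; in-air after throw: [b3@11:R b2@12:L b1@13:R b4@18:L]
Beat 11 (R): throw ball3 h=8 -> lands@19:R; in-air after throw: [b2@12:L b1@13:R b4@18:L b3@19:R]
Ball 4: thrown@7 h=3 -> first land @10; rethrown@10 h=8 -> second land @18

Answer: 10 18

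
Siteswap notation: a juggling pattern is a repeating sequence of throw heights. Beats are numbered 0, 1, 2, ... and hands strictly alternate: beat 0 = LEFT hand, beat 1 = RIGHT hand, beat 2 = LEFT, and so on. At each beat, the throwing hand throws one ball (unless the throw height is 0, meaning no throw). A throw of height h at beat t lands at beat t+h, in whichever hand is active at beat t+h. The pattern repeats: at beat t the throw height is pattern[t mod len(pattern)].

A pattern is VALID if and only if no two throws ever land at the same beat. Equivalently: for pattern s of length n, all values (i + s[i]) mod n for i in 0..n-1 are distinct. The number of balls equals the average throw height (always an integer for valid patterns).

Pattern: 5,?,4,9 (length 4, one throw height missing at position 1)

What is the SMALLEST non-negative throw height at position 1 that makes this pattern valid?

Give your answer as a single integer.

i=0: (0 + 5) mod 4 = 1
i=1: s[i]=? (unknown)
i=2: (2 + 4) mod 4 = 2
i=3: (3 + 9) mod 4 = 0
Known residues: [0, 1, 2]; need a permutation of 0..3, so missing residue r = 3
Need (1 + s) mod 4 = 3; smallest s = (3 - 1) mod 4 = 2

Answer: 2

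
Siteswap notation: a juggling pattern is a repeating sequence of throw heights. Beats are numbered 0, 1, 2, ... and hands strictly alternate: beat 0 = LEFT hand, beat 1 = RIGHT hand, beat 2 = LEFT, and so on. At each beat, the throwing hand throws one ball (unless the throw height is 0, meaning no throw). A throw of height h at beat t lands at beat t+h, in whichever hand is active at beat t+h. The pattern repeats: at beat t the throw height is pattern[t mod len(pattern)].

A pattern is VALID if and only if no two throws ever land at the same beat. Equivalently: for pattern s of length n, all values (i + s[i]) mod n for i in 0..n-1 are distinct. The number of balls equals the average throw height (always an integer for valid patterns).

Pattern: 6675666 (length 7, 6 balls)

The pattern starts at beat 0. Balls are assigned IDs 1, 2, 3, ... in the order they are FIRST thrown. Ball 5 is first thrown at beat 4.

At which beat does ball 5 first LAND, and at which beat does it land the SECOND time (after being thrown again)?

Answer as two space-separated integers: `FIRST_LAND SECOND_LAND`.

Answer: 10 15

Derivation:
Beat 0 (L): throw ball1 h=6 -> lands@6:L; in-air after throw: [b1@6:L]
Beat 1 (R): throw ball2 h=6 -> lands@7:R; in-air after throw: [b1@6:L b2@7:R]
Beat 2 (L): throw ball3 h=7 -> lands@9:R; in-air after throw: [b1@6:L b2@7:R b3@9:R]
Beat 3 (R): throw ball4 h=5 -> lands@8:L; in-air after throw: [b1@6:L b2@7:R b4@8:L b3@9:R]
Beat 4 (L): throw ball5 h=6 -> lands@10:L; in-air after throw: [b1@6:L b2@7:R b4@8:L b3@9:R b5@10:L]
Beat 5 (R): throw ball6 h=6 -> lands@11:R; in-air after throw: [b1@6:L b2@7:R b4@8:L b3@9:R b5@10:L b6@11:R]
Beat 6 (L): throw ball1 h=6 -> lands@12:L; in-air after throw: [b2@7:R b4@8:L b3@9:R b5@10:L b6@11:R b1@12:L]
Beat 7 (R): throw ball2 h=6 -> lands@13:R; in-air after throw: [b4@8:L b3@9:R b5@10:L b6@11:R b1@12:L b2@13:R]
Beat 8 (L): throw ball4 h=6 -> lands@14:L; in-air after throw: [b3@9:R b5@10:L b6@11:R b1@12:L b2@13:R b4@14:L]
Beat 9 (R): throw ball3 h=7 -> lands@16:L; in-air after throw: [b5@10:L b6@11:R b1@12:L b2@13:R b4@14:L b3@16:L]
Beat 10 (L): throw ball5 h=5 -> lands@15:R; in-air after throw: [b6@11:R b1@12:L b2@13:R b4@14:L b5@15:R b3@16:L]
Beat 11 (R): throw ball6 h=6 -> lands@17:R; in-air after throw: [b1@12:L b2@13:R b4@14:L b5@15:R b3@16:L b6@17:R]
Beat 12 (L): throw ball1 h=6 -> lands@18:L; in-air after throw: [b2@13:R b4@14:L b5@15:R b3@16:L b6@17:R b1@18:L]
Beat 13 (R): throw ball2 h=6 -> lands@19:R; in-air after throw: [b4@14:L b5@15:R b3@16:L b6@17:R b1@18:L b2@19:R]
Beat 14 (L): throw ball4 h=6 -> lands@20:L; in-air after throw: [b5@15:R b3@16:L b6@17:R b1@18:L b2@19:R b4@20:L]
Beat 15 (R): throw ball5 h=6 -> lands@21:R; in-air after throw: [b3@16:L b6@17:R b1@18:L b2@19:R b4@20:L b5@21:R]
Ball 5: thrown@4 h=6 -> first land @10; rethrown@10 h=5 -> second land @15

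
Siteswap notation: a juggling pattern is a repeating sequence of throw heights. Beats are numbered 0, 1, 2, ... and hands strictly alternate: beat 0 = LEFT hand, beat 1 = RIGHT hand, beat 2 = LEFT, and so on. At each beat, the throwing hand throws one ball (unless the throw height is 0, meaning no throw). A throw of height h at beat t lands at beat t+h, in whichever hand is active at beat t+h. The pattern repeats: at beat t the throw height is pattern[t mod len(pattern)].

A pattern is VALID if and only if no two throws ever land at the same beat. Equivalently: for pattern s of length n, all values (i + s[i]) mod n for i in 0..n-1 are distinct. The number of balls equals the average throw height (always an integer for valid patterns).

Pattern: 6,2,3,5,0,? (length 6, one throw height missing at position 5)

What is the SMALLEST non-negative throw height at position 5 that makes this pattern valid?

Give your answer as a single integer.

i=0: (0 + 6) mod 6 = 0
i=1: (1 + 2) mod 6 = 3
i=2: (2 + 3) mod 6 = 5
i=3: (3 + 5) mod 6 = 2
i=4: (4 + 0) mod 6 = 4
i=5: s[i]=? (unknown)
Known residues: [0, 2, 3, 4, 5]; need a permutation of 0..5, so missing residue r = 1
Need (5 + s) mod 6 = 1; smallest s = (1 - 5) mod 6 = 2

Answer: 2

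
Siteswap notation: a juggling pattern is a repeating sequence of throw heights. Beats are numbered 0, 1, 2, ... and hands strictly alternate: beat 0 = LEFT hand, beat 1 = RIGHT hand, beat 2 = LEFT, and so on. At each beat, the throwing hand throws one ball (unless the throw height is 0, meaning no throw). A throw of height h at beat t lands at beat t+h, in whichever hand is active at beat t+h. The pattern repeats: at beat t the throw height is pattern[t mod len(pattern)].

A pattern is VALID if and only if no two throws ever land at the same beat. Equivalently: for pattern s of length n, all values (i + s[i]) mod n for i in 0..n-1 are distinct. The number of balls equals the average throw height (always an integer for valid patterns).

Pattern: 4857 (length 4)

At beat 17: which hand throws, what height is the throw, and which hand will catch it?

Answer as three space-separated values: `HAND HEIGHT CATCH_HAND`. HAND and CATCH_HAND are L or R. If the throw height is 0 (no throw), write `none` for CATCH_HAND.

Beat 17: 17 mod 2 = 1, so hand = R
Throw height = pattern[17 mod 4] = pattern[1] = 8
Lands at beat 17+8=25, 25 mod 2 = 1, so catch hand = R

Answer: R 8 R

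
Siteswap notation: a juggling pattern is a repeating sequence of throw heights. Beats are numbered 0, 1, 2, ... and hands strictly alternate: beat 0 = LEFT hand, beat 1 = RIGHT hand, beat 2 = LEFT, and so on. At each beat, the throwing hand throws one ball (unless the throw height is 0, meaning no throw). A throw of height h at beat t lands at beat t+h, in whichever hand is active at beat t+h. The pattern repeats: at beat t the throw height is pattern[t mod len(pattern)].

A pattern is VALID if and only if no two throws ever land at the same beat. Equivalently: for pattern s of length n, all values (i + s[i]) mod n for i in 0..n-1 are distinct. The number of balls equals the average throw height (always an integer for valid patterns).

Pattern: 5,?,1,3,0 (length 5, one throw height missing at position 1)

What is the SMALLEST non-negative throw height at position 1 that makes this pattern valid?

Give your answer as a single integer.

Answer: 1

Derivation:
i=0: (0 + 5) mod 5 = 0
i=1: s[i]=? (unknown)
i=2: (2 + 1) mod 5 = 3
i=3: (3 + 3) mod 5 = 1
i=4: (4 + 0) mod 5 = 4
Known residues: [0, 1, 3, 4]; need a permutation of 0..4, so missing residue r = 2
Need (1 + s) mod 5 = 2; smallest s = (2 - 1) mod 5 = 1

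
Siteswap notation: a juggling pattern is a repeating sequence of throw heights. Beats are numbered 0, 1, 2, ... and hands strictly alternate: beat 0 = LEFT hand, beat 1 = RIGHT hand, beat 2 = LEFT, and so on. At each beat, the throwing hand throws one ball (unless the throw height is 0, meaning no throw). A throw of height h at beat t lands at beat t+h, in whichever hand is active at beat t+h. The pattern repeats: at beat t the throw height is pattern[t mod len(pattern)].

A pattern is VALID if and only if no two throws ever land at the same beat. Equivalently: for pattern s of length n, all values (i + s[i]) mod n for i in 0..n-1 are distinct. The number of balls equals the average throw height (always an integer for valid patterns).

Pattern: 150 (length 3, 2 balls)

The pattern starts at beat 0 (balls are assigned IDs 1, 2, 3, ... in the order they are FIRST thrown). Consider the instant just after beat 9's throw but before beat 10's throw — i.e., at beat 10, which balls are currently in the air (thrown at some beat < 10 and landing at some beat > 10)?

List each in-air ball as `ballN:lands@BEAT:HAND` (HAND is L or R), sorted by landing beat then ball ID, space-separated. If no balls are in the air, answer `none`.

Answer: ball1:lands@12:L

Derivation:
Beat 0 (L): throw ball1 h=1 -> lands@1:R; in-air after throw: [b1@1:R]
Beat 1 (R): throw ball1 h=5 -> lands@6:L; in-air after throw: [b1@6:L]
Beat 3 (R): throw ball2 h=1 -> lands@4:L; in-air after throw: [b2@4:L b1@6:L]
Beat 4 (L): throw ball2 h=5 -> lands@9:R; in-air after throw: [b1@6:L b2@9:R]
Beat 6 (L): throw ball1 h=1 -> lands@7:R; in-air after throw: [b1@7:R b2@9:R]
Beat 7 (R): throw ball1 h=5 -> lands@12:L; in-air after throw: [b2@9:R b1@12:L]
Beat 9 (R): throw ball2 h=1 -> lands@10:L; in-air after throw: [b2@10:L b1@12:L]
Beat 10 (L): throw ball2 h=5 -> lands@15:R; in-air after throw: [b1@12:L b2@15:R]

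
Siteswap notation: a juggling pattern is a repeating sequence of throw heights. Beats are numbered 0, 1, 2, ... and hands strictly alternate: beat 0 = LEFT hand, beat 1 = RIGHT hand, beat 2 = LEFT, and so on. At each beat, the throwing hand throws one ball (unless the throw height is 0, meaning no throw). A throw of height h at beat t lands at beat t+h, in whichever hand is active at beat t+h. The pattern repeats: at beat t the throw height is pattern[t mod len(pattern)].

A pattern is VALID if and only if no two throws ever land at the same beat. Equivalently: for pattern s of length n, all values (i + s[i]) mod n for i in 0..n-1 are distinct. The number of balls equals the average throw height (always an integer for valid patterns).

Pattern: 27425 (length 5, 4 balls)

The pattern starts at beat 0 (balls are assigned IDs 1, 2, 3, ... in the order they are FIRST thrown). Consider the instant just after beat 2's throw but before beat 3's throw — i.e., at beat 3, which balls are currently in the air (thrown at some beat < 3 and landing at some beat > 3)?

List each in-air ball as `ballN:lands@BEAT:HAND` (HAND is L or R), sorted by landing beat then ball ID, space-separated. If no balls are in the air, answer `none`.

Answer: ball1:lands@6:L ball2:lands@8:L

Derivation:
Beat 0 (L): throw ball1 h=2 -> lands@2:L; in-air after throw: [b1@2:L]
Beat 1 (R): throw ball2 h=7 -> lands@8:L; in-air after throw: [b1@2:L b2@8:L]
Beat 2 (L): throw ball1 h=4 -> lands@6:L; in-air after throw: [b1@6:L b2@8:L]
Beat 3 (R): throw ball3 h=2 -> lands@5:R; in-air after throw: [b3@5:R b1@6:L b2@8:L]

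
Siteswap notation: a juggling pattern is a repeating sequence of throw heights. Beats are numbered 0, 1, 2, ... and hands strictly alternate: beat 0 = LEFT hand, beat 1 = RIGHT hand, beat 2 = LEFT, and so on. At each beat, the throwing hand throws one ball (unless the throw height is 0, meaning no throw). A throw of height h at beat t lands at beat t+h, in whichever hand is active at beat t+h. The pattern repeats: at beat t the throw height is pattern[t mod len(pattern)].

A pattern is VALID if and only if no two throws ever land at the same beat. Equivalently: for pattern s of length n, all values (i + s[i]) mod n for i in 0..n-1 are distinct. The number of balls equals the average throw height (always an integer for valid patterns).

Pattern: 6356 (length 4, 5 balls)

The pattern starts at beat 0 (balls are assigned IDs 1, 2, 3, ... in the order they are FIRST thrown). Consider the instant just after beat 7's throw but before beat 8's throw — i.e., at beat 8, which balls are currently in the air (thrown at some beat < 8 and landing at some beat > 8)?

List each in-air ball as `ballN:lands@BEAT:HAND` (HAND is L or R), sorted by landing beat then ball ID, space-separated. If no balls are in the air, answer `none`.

Answer: ball4:lands@9:R ball2:lands@10:L ball1:lands@11:R ball3:lands@13:R

Derivation:
Beat 0 (L): throw ball1 h=6 -> lands@6:L; in-air after throw: [b1@6:L]
Beat 1 (R): throw ball2 h=3 -> lands@4:L; in-air after throw: [b2@4:L b1@6:L]
Beat 2 (L): throw ball3 h=5 -> lands@7:R; in-air after throw: [b2@4:L b1@6:L b3@7:R]
Beat 3 (R): throw ball4 h=6 -> lands@9:R; in-air after throw: [b2@4:L b1@6:L b3@7:R b4@9:R]
Beat 4 (L): throw ball2 h=6 -> lands@10:L; in-air after throw: [b1@6:L b3@7:R b4@9:R b2@10:L]
Beat 5 (R): throw ball5 h=3 -> lands@8:L; in-air after throw: [b1@6:L b3@7:R b5@8:L b4@9:R b2@10:L]
Beat 6 (L): throw ball1 h=5 -> lands@11:R; in-air after throw: [b3@7:R b5@8:L b4@9:R b2@10:L b1@11:R]
Beat 7 (R): throw ball3 h=6 -> lands@13:R; in-air after throw: [b5@8:L b4@9:R b2@10:L b1@11:R b3@13:R]
Beat 8 (L): throw ball5 h=6 -> lands@14:L; in-air after throw: [b4@9:R b2@10:L b1@11:R b3@13:R b5@14:L]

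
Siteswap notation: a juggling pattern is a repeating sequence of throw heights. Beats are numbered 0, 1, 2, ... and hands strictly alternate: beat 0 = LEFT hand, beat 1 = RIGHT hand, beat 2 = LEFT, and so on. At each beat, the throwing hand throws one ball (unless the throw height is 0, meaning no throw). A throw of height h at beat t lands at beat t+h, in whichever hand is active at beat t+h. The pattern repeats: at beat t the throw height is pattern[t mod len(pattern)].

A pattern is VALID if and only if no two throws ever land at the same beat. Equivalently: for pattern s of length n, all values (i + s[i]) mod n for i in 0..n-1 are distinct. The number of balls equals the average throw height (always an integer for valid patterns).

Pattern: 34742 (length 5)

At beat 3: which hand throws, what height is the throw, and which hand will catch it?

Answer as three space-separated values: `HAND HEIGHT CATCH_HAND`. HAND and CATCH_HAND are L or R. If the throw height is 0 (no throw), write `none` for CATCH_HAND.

Beat 3: 3 mod 2 = 1, so hand = R
Throw height = pattern[3 mod 5] = pattern[3] = 4
Lands at beat 3+4=7, 7 mod 2 = 1, so catch hand = R

Answer: R 4 R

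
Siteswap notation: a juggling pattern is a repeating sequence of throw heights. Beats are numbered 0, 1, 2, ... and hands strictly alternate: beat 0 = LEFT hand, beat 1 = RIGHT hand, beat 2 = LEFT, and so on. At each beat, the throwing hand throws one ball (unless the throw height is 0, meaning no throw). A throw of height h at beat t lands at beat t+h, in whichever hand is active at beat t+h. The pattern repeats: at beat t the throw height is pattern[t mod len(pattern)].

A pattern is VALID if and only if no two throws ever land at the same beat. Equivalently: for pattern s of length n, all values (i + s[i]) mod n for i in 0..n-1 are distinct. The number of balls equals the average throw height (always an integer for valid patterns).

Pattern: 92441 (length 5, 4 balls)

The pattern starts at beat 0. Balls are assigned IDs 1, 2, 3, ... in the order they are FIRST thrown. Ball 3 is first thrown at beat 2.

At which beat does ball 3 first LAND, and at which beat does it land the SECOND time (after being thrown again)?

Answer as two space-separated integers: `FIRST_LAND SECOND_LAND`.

Answer: 6 8

Derivation:
Beat 0 (L): throw ball1 h=9 -> lands@9:R; in-air after throw: [b1@9:R]
Beat 1 (R): throw ball2 h=2 -> lands@3:R; in-air after throw: [b2@3:R b1@9:R]
Beat 2 (L): throw ball3 h=4 -> lands@6:L; in-air after throw: [b2@3:R b3@6:L b1@9:R]
Beat 3 (R): throw ball2 h=4 -> lands@7:R; in-air after throw: [b3@6:L b2@7:R b1@9:R]
Beat 4 (L): throw ball4 h=1 -> lands@5:R; in-air after throw: [b4@5:R b3@6:L b2@7:R b1@9:R]
Beat 5 (R): throw ball4 h=9 -> lands@14:L; in-air after throw: [b3@6:L b2@7:R b1@9:R b4@14:L]
Beat 6 (L): throw ball3 h=2 -> lands@8:L; in-air after throw: [b2@7:R b3@8:L b1@9:R b4@14:L]
Beat 7 (R): throw ball2 h=4 -> lands@11:R; in-air after throw: [b3@8:L b1@9:R b2@11:R b4@14:L]
Beat 8 (L): throw ball3 h=4 -> lands@12:L; in-air after throw: [b1@9:R b2@11:R b3@12:L b4@14:L]
Ball 3: thrown@2 h=4 -> first land @6; rethrown@6 h=2 -> second land @8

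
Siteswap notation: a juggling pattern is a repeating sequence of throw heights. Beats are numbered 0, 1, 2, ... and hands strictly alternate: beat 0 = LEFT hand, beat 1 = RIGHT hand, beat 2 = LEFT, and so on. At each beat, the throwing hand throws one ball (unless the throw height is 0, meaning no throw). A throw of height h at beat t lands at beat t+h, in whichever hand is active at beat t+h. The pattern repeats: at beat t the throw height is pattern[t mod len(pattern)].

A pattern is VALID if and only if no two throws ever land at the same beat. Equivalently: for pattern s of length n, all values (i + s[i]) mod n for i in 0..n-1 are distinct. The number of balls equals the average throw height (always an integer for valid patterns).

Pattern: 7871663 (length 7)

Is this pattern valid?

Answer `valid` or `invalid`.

i=0: (i + s[i]) mod n = (0 + 7) mod 7 = 0
i=1: (i + s[i]) mod n = (1 + 8) mod 7 = 2
i=2: (i + s[i]) mod n = (2 + 7) mod 7 = 2
i=3: (i + s[i]) mod n = (3 + 1) mod 7 = 4
i=4: (i + s[i]) mod n = (4 + 6) mod 7 = 3
i=5: (i + s[i]) mod n = (5 + 6) mod 7 = 4
i=6: (i + s[i]) mod n = (6 + 3) mod 7 = 2
Residues: [0, 2, 2, 4, 3, 4, 2], distinct: False

Answer: invalid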